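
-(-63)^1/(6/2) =21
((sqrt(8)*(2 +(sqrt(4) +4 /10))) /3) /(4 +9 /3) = 44*sqrt(2) /105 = 0.59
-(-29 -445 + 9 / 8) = 3783 / 8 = 472.88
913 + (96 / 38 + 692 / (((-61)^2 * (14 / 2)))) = 453100713 / 494893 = 915.55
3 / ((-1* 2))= -3 / 2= -1.50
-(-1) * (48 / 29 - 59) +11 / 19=-31278 / 551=-56.77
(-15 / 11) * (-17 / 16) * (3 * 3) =2295 / 176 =13.04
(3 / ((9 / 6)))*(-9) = -18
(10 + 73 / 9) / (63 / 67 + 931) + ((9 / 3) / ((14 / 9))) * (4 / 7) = 4411567 / 3933720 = 1.12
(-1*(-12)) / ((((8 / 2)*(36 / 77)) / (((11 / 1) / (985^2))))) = 847 / 11642700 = 0.00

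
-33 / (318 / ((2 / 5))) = -11 / 265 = -0.04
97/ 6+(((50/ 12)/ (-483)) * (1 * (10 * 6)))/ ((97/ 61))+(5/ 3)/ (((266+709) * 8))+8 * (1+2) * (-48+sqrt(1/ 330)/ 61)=-83039061283/ 73087560+4 * sqrt(330)/ 3355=-1136.14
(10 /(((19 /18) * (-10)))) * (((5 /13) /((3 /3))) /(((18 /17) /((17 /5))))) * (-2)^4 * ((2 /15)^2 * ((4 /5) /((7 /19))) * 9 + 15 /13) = -78964048 /2809625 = -28.10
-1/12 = -0.08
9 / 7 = 1.29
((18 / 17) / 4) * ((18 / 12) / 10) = 27 / 680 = 0.04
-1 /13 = -0.08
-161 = -161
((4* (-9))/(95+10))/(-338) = 6/5915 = 0.00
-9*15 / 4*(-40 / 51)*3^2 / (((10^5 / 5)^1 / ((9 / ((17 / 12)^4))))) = 944784 / 35496425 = 0.03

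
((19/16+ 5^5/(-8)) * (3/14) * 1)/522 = -2077/12992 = -0.16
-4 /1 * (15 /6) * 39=-390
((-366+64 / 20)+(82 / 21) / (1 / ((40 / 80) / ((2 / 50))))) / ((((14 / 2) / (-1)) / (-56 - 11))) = -2208923 / 735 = -3005.34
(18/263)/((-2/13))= -117/263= -0.44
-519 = -519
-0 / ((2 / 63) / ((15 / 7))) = 0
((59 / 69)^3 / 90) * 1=205379 / 29565810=0.01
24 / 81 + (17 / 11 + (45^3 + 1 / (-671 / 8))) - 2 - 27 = 1650419383 / 18117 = 91097.83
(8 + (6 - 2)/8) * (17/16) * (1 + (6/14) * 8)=8959/224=40.00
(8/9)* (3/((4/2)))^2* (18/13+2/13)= 40/13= 3.08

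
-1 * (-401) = 401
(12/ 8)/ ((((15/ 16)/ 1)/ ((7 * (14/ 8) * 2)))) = 196/ 5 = 39.20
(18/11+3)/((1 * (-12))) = -17/44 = -0.39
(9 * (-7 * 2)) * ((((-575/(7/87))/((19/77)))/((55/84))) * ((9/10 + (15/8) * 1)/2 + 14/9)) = 623297493/38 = 16402565.61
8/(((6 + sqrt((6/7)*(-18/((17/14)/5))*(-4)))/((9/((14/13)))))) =-1326/721 + 156*sqrt(510)/721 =3.05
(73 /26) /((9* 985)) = 73 /230490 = 0.00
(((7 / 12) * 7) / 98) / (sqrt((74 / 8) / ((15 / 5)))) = sqrt(111) / 444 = 0.02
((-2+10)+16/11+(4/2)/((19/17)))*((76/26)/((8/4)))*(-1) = -2350/143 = -16.43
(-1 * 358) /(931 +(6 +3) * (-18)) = -358 /769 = -0.47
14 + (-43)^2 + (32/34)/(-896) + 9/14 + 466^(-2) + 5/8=24087785059/12920782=1864.27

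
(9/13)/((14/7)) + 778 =20237/26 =778.35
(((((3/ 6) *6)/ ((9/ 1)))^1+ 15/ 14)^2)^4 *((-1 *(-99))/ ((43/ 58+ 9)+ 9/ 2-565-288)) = -46838909595778399/ 26168980795646976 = -1.79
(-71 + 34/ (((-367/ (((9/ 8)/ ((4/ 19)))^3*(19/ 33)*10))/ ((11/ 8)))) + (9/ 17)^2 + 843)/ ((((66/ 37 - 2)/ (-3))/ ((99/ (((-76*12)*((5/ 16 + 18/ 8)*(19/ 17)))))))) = -16813730643662799/ 48414556946432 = -347.29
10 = 10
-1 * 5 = -5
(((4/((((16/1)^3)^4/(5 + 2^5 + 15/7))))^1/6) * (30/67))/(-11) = -685/181516175606284288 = -0.00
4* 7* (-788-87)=-24500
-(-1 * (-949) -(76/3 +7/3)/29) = -82480/87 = -948.05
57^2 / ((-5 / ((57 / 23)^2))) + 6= -10540131 / 2645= -3984.93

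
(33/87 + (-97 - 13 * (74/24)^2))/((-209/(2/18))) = 919601/7855056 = 0.12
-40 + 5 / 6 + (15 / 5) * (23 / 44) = -4963 / 132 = -37.60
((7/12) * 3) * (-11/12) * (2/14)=-11/48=-0.23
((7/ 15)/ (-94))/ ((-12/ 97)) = 679/ 16920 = 0.04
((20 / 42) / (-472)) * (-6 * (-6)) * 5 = -75 / 413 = -0.18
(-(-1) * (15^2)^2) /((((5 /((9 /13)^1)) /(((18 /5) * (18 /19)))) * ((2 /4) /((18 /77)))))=212576400 /19019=11177.05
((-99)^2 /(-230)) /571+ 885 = 116217249 /131330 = 884.93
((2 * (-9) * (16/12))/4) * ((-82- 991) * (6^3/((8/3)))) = 521478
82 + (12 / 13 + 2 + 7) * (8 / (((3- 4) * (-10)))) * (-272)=-135022 / 65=-2077.26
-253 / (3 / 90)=-7590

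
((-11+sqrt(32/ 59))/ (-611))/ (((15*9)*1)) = 11/ 82485 - 4*sqrt(118)/ 4866615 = 0.00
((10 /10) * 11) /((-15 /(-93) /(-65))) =-4433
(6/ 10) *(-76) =-228/ 5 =-45.60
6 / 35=0.17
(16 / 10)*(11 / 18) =44 / 45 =0.98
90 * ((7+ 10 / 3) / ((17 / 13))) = 12090 / 17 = 711.18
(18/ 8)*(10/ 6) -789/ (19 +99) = -693/ 236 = -2.94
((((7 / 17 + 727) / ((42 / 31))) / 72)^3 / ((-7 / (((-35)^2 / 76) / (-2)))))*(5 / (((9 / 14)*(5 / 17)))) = 8943994782475 / 708470784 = 12624.37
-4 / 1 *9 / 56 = -9 / 14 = -0.64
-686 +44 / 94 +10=-31750 / 47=-675.53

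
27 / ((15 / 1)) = 9 / 5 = 1.80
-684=-684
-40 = -40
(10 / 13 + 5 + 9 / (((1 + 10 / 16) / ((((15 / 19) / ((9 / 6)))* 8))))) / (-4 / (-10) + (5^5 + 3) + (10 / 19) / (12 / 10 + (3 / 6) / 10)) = 35925 / 3864094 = 0.01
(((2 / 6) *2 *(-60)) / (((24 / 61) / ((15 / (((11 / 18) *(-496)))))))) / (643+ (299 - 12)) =0.01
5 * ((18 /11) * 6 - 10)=-10 /11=-0.91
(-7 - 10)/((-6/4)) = 34/3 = 11.33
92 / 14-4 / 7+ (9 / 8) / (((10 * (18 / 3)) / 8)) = 123 / 20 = 6.15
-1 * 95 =-95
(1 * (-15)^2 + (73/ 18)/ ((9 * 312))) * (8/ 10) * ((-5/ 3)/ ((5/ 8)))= -22744946/ 47385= -480.00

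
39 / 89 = 0.44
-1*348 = -348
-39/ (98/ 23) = -897/ 98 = -9.15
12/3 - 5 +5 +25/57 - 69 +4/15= -6108/95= -64.29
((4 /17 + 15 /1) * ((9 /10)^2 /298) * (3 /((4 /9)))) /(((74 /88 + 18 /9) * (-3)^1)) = -2076921 /63325000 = -0.03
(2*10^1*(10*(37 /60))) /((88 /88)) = 370 /3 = 123.33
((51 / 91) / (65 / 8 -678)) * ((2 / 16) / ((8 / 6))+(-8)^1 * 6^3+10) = 2803623 / 1950676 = 1.44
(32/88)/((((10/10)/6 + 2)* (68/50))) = 300/2431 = 0.12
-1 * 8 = -8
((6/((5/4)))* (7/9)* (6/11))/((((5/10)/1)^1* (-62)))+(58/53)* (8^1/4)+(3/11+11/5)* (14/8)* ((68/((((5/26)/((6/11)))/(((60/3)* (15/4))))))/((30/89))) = 184592056188/994015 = 185703.49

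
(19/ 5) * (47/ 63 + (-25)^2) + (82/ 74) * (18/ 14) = 27730271/ 11655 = 2379.26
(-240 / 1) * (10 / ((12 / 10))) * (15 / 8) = -3750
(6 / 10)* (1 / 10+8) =243 / 50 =4.86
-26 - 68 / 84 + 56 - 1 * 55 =-542 / 21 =-25.81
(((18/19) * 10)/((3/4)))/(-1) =-12.63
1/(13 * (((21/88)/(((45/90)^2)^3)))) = 11/2184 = 0.01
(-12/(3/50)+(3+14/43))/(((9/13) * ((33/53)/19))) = -36903529/4257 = -8668.91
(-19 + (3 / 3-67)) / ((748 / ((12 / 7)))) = -15 / 77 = -0.19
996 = 996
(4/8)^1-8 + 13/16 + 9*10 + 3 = 1381/16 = 86.31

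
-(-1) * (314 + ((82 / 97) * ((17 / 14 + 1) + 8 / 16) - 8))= 209332 / 679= 308.29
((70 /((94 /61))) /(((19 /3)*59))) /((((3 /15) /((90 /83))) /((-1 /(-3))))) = 960750 /4373021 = 0.22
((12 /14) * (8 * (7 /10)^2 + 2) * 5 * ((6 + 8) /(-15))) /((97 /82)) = -48544 /2425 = -20.02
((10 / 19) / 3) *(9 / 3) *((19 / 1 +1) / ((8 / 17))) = 425 / 19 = 22.37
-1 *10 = -10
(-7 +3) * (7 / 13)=-28 / 13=-2.15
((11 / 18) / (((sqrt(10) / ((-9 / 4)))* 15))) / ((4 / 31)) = -341* sqrt(10) / 4800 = -0.22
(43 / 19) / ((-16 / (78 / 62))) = -1677 / 9424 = -0.18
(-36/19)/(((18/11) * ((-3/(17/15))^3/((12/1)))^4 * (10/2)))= -0.04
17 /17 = 1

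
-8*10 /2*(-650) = 26000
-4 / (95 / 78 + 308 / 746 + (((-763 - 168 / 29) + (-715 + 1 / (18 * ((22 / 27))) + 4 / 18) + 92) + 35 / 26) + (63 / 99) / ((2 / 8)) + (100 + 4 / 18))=222743664 / 71598614849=0.00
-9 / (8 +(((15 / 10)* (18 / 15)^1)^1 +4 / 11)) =-495 / 559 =-0.89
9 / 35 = 0.26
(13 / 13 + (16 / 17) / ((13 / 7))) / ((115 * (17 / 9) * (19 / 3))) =8991 / 8209045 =0.00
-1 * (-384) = 384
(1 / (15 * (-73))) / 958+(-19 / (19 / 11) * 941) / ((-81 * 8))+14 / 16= 954424211 / 56646540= 16.85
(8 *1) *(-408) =-3264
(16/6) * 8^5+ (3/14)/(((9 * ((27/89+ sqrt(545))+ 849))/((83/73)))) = 764783078238847894/8752247748867 - 657443 * sqrt(545)/17504495497734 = 87381.33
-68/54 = -1.26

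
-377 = -377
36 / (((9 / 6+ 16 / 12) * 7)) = 216 / 119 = 1.82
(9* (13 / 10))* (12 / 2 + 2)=468 / 5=93.60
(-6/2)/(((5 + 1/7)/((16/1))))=-28/3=-9.33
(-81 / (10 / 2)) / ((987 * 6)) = -9 / 3290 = -0.00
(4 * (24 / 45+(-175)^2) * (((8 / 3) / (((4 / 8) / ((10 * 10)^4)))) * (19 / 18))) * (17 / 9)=94963653760000000 / 729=130265643017832.65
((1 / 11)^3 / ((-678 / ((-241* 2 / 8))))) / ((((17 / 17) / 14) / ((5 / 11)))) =8435 / 19853196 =0.00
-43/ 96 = -0.45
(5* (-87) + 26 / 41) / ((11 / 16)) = -25904 / 41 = -631.80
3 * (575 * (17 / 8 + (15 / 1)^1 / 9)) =52325 / 8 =6540.62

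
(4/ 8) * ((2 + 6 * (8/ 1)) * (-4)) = -100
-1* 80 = -80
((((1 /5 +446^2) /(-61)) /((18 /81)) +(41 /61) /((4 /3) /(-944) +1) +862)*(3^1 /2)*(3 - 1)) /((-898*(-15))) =-5956473883 /1936402300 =-3.08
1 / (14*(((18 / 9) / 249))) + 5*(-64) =-8711 / 28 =-311.11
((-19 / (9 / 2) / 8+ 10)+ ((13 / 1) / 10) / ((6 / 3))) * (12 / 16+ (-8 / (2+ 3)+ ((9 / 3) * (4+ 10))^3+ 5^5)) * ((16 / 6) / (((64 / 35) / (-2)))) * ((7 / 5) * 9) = -68933463277 / 2400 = -28722276.37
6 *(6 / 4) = 9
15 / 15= 1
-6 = -6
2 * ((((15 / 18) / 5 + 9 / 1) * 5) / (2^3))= 275 / 24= 11.46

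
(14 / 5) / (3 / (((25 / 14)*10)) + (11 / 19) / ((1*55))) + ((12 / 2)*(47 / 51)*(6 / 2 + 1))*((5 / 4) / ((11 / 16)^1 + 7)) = 8546815 / 443292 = 19.28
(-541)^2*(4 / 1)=1170724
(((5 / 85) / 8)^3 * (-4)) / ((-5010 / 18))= 3 / 525101440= 0.00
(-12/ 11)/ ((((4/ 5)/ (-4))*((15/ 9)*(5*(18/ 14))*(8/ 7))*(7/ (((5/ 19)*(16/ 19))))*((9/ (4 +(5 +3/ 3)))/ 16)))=8960/ 35739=0.25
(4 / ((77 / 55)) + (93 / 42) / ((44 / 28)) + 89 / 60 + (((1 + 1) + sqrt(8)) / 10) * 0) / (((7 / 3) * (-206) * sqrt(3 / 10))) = -26563 * sqrt(30) / 6662040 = -0.02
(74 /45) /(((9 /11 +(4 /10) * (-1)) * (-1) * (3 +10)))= -814 /2691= -0.30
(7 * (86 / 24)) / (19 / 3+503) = 301 / 6112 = 0.05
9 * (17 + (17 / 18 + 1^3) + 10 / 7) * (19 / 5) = 696.76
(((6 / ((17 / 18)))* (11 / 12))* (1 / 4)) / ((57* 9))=0.00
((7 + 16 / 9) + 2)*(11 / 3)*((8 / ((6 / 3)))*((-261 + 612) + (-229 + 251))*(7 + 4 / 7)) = 84374092 / 189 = 446423.77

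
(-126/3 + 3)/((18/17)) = -221/6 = -36.83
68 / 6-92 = -80.67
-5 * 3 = -15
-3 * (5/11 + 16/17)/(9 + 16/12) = -2349/5797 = -0.41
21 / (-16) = -21 / 16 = -1.31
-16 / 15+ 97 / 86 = 79 / 1290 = 0.06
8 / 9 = 0.89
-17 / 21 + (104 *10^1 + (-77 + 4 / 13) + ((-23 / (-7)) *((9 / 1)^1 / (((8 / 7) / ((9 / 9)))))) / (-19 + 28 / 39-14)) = 2644334935 / 2749656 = 961.70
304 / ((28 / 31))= 2356 / 7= 336.57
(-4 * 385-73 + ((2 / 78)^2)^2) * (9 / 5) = -3731580332 / 1285245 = -2903.40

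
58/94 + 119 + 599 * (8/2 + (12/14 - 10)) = -974154/329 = -2960.95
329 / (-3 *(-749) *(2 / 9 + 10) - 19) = 987 / 68851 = 0.01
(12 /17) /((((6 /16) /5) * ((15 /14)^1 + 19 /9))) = 20160 /6817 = 2.96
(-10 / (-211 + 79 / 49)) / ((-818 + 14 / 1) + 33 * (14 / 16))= -196 / 3181113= -0.00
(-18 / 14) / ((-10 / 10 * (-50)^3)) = -9 / 875000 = -0.00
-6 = -6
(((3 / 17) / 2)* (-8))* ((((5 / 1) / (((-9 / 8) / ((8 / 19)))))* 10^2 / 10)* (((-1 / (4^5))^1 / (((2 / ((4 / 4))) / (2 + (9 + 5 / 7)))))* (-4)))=2050 / 6783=0.30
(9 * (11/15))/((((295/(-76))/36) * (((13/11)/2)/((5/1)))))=-1986336/3835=-517.95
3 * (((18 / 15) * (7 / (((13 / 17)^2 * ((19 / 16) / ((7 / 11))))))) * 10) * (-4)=-32626944 / 35321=-923.73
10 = 10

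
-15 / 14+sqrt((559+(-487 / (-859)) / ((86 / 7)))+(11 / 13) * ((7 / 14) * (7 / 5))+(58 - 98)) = -15 / 14+sqrt(2995375229118610) / 2400905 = 21.72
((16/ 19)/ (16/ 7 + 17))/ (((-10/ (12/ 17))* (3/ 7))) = -1568/ 218025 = -0.01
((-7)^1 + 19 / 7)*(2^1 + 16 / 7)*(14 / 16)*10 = -1125 / 7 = -160.71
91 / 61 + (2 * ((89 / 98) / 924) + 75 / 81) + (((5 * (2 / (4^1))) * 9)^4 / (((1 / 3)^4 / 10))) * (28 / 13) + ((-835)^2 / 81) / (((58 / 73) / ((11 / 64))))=402239355626176070935 / 899607316608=447127705.83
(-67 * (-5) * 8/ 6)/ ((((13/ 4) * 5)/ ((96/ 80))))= 2144/ 65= 32.98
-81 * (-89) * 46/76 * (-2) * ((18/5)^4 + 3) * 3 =-53149931271/11875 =-4475783.69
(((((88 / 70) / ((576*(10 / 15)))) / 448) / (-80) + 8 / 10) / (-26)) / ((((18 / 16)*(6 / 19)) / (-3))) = 1830420271 / 7044710400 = 0.26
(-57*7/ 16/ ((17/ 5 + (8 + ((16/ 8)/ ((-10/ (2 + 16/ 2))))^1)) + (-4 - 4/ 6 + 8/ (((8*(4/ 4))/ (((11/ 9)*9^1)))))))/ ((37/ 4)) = -5985/ 34928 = -0.17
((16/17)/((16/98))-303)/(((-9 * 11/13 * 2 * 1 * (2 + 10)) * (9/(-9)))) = -65689/40392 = -1.63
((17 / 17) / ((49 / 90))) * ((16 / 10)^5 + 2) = 22.93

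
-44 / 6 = -22 / 3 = -7.33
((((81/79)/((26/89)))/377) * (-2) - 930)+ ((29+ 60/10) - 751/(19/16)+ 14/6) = -33657881383/22069203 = -1525.11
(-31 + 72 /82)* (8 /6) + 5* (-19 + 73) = 28270 /123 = 229.84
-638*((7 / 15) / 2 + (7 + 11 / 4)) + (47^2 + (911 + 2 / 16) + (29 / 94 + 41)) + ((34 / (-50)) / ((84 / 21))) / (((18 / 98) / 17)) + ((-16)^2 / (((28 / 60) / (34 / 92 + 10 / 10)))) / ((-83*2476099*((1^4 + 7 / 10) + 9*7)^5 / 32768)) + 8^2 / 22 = -3220.76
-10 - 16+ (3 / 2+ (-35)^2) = 2401 / 2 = 1200.50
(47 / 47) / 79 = 1 / 79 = 0.01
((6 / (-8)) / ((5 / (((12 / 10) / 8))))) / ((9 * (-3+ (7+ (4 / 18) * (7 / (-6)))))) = -27 / 40400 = -0.00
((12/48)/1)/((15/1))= 0.02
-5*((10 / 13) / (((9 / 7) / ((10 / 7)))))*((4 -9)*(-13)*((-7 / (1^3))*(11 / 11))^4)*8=-5335555.56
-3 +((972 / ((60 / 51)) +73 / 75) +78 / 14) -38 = 415666 / 525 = 791.74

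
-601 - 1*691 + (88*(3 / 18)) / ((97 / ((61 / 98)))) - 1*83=-1374.91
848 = 848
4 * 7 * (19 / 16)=133 / 4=33.25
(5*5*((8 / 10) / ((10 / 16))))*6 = 192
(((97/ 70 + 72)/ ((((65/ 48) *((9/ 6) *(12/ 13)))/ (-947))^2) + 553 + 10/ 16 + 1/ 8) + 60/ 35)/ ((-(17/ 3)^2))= -582997.23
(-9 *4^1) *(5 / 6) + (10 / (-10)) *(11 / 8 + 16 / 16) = -259 / 8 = -32.38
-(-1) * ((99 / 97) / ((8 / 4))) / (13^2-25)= 11 / 3104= 0.00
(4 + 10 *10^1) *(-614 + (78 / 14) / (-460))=-51405094 / 805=-63857.26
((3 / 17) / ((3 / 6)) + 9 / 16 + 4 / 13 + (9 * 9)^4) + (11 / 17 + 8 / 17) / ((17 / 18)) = 2587624637413 / 60112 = 43046723.41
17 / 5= 3.40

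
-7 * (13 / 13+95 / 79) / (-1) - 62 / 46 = 25565 / 1817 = 14.07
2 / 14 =1 / 7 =0.14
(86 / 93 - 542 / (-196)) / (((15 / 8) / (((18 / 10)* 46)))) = 162.95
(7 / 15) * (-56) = -392 / 15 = -26.13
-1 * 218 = -218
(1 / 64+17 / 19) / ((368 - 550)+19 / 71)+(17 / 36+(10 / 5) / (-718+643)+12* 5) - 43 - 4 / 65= 17.38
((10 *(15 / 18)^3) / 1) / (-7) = -625 / 756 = -0.83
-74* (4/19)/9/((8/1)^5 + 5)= -296/5604183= -0.00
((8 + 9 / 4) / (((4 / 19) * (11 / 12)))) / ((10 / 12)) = 7011 / 110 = 63.74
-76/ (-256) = 0.30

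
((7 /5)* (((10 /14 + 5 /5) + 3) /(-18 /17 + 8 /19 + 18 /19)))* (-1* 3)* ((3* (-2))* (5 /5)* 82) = 3933171 /125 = 31465.37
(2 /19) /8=1 /76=0.01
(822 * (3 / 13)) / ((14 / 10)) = 12330 / 91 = 135.49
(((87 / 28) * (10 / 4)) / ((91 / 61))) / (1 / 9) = 238815 / 5096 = 46.86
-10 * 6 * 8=-480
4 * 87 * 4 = 1392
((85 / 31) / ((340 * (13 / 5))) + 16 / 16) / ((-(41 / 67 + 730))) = -737 / 536796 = -0.00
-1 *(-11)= 11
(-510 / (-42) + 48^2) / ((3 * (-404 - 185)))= -523 / 399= -1.31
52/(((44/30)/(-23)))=-8970/11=-815.45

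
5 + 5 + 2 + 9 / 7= 93 / 7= 13.29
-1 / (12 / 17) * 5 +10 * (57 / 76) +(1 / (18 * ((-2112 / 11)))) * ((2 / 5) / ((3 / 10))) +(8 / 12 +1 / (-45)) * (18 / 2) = 80563 / 12960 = 6.22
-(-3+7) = -4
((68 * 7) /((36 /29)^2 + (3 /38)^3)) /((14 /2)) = 3138019936 /71136819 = 44.11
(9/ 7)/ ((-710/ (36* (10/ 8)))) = -81/ 994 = -0.08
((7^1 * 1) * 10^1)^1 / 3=70 / 3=23.33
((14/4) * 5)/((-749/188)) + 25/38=-15185/4066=-3.73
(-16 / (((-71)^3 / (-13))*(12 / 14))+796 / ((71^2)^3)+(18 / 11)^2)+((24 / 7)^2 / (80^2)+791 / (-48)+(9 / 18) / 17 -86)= -515281309351619777233 / 5164644766899741200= -99.77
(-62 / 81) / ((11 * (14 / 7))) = -31 / 891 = -0.03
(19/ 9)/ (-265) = -19/ 2385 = -0.01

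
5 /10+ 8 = 17 /2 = 8.50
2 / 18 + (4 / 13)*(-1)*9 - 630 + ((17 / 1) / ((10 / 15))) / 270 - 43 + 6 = -1566779 / 2340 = -669.56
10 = 10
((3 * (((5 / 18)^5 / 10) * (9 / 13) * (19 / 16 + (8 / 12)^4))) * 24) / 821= 1121875 / 80669437056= 0.00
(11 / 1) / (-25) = -11 / 25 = -0.44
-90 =-90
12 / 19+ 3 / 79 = 1005 / 1501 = 0.67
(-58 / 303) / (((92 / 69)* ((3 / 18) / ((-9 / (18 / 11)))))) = 957 / 202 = 4.74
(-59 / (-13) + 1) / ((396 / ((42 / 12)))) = 7 / 143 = 0.05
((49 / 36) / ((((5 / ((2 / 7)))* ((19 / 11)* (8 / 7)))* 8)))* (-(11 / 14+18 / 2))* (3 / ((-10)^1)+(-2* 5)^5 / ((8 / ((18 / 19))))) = 7911950431 / 13862400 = 570.75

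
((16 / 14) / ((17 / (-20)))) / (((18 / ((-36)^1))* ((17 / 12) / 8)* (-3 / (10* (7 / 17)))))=-102400 / 4913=-20.84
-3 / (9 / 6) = -2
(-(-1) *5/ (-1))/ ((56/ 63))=-45/ 8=-5.62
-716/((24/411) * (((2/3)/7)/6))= -1544949/2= -772474.50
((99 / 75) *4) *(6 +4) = 264 / 5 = 52.80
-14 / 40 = -0.35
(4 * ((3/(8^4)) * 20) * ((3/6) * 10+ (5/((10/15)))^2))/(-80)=-735/16384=-0.04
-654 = -654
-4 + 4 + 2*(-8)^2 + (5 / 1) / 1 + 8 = 141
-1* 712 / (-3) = 712 / 3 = 237.33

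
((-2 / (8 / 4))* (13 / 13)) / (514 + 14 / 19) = -19 / 9780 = -0.00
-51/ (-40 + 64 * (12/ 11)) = -561/ 328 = -1.71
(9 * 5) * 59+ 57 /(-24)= 21221 /8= 2652.62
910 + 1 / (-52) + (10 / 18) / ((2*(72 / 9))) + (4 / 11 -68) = 842.38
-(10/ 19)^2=-100/ 361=-0.28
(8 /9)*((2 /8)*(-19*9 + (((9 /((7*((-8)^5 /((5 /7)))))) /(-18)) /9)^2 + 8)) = -136152194155020263 /3758802906120192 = -36.22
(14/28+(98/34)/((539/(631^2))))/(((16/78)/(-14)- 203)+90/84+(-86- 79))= -217446957/37465637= -5.80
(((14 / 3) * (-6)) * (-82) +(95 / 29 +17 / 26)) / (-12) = -578049 / 3016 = -191.66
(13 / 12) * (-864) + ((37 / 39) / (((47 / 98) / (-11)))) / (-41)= -70303322 / 75153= -935.47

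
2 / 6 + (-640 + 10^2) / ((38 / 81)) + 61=-62114 / 57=-1089.72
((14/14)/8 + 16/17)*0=0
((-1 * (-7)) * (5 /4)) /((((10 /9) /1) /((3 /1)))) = 189 /8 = 23.62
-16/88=-2/11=-0.18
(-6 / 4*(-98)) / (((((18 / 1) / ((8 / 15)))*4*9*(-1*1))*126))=-7 / 7290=-0.00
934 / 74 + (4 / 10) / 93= 217229 / 17205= 12.63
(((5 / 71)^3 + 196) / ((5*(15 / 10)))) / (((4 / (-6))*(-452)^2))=-70150681 / 365613244720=-0.00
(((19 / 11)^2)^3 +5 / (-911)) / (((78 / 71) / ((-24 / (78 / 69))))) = -139947903341076 / 272747759999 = -513.10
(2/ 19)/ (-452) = -1/ 4294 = -0.00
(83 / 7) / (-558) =-83 / 3906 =-0.02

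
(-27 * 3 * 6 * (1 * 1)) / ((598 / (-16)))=3888 / 299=13.00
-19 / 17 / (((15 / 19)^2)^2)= -2476099 / 860625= -2.88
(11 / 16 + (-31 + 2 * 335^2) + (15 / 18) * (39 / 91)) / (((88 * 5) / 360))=226215405 / 1232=183616.40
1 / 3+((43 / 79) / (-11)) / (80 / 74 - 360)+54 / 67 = 2643053071 / 2319604320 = 1.14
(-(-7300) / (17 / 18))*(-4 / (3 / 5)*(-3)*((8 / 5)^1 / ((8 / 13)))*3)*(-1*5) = -102492000 / 17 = -6028941.18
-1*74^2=-5476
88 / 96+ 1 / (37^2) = 15071 / 16428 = 0.92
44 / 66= 2 / 3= 0.67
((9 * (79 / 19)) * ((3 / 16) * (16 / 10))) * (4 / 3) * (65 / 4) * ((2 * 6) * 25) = 1386450 / 19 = 72971.05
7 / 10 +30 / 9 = 121 / 30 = 4.03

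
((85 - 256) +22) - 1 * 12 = -161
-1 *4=-4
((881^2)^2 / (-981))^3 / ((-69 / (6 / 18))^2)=-218630576996344103142807794339760961 / 40452718565709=-5404595407876322168228.63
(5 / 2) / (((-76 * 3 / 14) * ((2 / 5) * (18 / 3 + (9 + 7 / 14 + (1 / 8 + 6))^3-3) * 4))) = -2800 / 111415677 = -0.00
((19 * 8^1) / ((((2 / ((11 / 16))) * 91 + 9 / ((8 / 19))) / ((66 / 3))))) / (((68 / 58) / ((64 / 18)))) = 136542208 / 3852081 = 35.45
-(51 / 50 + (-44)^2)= -96851 / 50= -1937.02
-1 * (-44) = 44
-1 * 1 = -1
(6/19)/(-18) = -1/57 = -0.02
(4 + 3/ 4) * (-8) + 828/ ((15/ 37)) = 10022/ 5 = 2004.40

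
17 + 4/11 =191/11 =17.36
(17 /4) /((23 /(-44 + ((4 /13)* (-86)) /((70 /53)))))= -123828 /10465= -11.83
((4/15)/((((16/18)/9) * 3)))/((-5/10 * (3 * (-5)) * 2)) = 3/50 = 0.06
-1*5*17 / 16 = -85 / 16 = -5.31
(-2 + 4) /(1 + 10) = 2 /11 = 0.18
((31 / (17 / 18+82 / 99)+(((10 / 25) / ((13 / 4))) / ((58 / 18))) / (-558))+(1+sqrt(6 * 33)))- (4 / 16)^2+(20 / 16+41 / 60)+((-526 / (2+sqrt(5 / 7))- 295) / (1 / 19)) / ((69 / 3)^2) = -59283637583 / 34126974960+9994 * sqrt(35) / 12167+3 * sqrt(22) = 17.19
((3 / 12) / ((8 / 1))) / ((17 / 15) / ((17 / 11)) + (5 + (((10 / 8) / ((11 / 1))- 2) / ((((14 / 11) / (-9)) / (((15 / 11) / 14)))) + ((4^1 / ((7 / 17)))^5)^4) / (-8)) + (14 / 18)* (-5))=-157988687269271761980 / 35391863941484804029513416196966144720081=-0.00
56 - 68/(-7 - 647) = 56.10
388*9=3492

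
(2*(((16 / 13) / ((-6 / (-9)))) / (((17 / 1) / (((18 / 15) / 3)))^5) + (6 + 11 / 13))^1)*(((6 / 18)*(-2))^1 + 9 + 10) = 8687750035646 / 34609014375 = 251.03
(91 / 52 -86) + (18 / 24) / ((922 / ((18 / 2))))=-310687 / 3688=-84.24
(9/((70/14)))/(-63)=-1/35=-0.03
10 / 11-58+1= -617 / 11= -56.09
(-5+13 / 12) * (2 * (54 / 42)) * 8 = -564 / 7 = -80.57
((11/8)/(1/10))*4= 55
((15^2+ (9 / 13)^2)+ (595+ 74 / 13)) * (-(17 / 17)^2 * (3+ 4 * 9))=-32220.69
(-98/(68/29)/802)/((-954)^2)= -1421/24817043088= -0.00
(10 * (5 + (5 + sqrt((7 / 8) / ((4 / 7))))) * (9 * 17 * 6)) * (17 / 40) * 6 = 163863 * sqrt(2) / 8 + 234090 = 263057.16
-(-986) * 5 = 4930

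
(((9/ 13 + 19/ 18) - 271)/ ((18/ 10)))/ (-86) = 315025/ 181116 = 1.74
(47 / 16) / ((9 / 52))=611 / 36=16.97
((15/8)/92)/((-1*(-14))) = 15/10304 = 0.00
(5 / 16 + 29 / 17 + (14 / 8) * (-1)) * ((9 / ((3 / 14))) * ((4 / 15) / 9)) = 511 / 1530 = 0.33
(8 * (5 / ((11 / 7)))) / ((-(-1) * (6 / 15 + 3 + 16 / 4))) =1400 / 407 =3.44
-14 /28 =-1 /2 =-0.50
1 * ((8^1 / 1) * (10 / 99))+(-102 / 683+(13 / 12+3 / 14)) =3703927 / 1893276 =1.96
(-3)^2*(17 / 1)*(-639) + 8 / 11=-1075429 / 11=-97766.27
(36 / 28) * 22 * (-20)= -3960 / 7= -565.71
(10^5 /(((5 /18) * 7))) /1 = 360000 /7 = 51428.57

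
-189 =-189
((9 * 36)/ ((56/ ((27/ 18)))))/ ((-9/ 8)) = -54/ 7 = -7.71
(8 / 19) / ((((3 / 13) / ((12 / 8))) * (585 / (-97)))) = -388 / 855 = -0.45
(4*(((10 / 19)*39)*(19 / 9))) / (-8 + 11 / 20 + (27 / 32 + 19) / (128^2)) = -1363148800 / 58579659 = -23.27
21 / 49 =0.43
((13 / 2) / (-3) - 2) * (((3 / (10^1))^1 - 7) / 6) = 335 / 72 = 4.65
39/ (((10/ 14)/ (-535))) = -29211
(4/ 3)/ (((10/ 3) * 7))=2/ 35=0.06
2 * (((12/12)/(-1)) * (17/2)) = -17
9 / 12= 3 / 4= 0.75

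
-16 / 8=-2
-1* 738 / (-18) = 41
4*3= 12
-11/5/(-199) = 11/995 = 0.01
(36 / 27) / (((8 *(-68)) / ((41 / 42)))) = -0.00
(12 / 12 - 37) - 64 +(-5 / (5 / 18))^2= 224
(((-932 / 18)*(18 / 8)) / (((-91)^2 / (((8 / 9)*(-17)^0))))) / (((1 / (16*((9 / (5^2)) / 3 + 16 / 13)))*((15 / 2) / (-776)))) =10159963136 / 363328875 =27.96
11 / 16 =0.69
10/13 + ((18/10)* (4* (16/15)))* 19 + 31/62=95673/650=147.19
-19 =-19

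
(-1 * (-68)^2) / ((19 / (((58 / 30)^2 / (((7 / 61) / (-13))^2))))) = -2445457929616 / 209475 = -11674223.32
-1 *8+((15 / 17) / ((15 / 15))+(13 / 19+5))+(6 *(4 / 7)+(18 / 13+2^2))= 216913 / 29393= 7.38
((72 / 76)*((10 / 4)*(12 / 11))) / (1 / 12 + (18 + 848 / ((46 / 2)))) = 149040 / 3169903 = 0.05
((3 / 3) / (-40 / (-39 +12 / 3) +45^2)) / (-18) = -7 / 255294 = -0.00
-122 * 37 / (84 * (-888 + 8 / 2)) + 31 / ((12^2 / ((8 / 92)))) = 101845 / 1280916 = 0.08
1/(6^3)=1/216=0.00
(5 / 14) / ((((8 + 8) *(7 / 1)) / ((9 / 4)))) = 45 / 6272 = 0.01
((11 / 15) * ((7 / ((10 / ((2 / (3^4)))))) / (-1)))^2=5929 / 36905625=0.00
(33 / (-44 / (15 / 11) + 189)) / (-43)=-0.00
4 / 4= 1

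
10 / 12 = 5 / 6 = 0.83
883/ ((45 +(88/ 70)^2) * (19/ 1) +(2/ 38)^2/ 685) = 53496400475/ 53619251908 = 1.00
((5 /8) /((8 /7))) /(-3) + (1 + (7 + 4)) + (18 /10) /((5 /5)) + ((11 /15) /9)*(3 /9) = 70735 /5184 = 13.64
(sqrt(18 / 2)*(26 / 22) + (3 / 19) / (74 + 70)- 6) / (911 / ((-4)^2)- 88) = 24613 / 311619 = 0.08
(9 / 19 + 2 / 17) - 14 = -4331 / 323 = -13.41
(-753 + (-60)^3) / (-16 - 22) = 216753 / 38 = 5704.03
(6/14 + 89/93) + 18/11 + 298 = 2155618/7161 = 301.02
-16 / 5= -3.20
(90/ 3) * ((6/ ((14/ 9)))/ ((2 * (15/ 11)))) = 297/ 7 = 42.43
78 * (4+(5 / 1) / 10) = 351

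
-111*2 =-222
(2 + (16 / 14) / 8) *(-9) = -135 / 7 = -19.29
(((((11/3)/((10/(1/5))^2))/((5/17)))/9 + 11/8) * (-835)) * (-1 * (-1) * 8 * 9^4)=-37679417919/625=-60287068.67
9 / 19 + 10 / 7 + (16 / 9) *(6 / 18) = 2.49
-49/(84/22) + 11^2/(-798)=-1727/133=-12.98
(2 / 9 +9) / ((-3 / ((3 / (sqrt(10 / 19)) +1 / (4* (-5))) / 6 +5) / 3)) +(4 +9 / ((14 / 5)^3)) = -1927412 / 46305 - 83* sqrt(190) / 180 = -47.98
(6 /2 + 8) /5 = 11 /5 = 2.20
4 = 4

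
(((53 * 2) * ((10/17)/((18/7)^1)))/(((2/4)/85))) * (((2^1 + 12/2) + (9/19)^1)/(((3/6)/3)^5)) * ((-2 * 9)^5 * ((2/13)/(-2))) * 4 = 39006415713484800/247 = 157920711390626.72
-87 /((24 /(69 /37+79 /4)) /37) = -92771 /32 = -2899.09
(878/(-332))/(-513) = 439/85158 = 0.01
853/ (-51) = -853/ 51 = -16.73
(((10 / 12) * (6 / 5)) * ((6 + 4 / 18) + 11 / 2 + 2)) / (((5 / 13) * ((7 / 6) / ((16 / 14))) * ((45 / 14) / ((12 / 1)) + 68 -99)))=-205504 / 180705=-1.14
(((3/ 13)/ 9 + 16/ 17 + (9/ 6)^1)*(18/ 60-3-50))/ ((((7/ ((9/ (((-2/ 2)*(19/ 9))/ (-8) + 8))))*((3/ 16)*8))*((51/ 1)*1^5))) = -0.26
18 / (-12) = -3 / 2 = -1.50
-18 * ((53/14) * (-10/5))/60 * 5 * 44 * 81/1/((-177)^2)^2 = 3498/84821527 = 0.00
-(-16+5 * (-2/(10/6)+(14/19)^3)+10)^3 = 322659471073472/322687697779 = 999.91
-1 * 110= -110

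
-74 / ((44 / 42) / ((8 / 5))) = -6216 / 55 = -113.02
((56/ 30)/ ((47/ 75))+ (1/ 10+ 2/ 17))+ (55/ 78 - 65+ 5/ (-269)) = -2561511613/ 41911545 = -61.12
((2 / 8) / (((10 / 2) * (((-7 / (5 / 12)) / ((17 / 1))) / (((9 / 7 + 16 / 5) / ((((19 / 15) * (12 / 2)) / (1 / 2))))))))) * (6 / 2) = -2669 / 59584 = -0.04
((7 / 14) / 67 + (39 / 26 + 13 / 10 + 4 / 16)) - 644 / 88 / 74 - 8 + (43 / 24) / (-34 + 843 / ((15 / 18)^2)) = -11313516911 / 2244784080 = -5.04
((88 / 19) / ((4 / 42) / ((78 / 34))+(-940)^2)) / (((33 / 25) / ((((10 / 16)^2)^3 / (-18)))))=-35546875 / 2703301065965568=-0.00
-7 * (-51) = 357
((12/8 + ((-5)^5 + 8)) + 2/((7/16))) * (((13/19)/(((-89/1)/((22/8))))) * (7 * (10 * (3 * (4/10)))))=5524.61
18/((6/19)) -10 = 47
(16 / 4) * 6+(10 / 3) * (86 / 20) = 115 / 3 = 38.33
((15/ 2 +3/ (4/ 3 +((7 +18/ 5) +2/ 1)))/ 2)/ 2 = 3225/ 1672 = 1.93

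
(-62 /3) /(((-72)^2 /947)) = -29357 /7776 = -3.78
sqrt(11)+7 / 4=5.07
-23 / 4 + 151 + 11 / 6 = 1765 / 12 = 147.08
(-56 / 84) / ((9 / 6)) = -4 / 9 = -0.44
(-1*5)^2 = 25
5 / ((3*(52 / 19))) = 95 / 156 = 0.61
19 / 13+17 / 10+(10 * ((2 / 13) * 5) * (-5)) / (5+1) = -3.25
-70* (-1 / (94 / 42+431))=735 / 4549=0.16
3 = 3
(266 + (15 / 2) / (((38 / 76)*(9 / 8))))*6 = 1676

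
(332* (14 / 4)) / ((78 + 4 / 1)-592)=-581 / 255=-2.28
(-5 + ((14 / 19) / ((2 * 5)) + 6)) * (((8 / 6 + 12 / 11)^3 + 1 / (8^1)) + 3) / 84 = 16981045 / 76473936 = 0.22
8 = 8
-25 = -25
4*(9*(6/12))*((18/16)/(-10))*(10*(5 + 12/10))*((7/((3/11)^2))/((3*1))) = -78771/20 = -3938.55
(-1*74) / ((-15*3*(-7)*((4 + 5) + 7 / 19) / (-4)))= 0.10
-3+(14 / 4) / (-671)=-4033 / 1342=-3.01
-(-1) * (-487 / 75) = -487 / 75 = -6.49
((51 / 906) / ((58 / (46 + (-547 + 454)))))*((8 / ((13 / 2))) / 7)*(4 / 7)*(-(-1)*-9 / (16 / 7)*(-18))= -129438 / 398489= -0.32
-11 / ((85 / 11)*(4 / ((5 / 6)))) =-121 / 408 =-0.30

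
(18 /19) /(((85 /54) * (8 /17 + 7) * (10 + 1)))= 972 /132715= 0.01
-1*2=-2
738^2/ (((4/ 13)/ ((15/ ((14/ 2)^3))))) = 26551395/ 343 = 77409.31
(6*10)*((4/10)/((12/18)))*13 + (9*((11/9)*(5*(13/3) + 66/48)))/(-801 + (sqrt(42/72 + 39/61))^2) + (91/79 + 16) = 484.83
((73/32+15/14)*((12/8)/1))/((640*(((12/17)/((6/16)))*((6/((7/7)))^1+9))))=12767/45875200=0.00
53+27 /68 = 3631 /68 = 53.40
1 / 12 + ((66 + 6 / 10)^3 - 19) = 295389.38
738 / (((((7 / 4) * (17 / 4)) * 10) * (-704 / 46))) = -8487 / 13090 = -0.65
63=63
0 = 0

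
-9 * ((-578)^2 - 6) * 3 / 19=-9020106 / 19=-474742.42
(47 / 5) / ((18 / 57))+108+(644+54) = 25073 / 30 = 835.77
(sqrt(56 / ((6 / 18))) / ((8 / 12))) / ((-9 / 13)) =-28.08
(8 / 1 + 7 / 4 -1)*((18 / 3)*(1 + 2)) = 315 / 2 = 157.50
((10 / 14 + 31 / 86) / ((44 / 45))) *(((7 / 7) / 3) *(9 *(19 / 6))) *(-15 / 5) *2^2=-1659555 / 13244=-125.31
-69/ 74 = -0.93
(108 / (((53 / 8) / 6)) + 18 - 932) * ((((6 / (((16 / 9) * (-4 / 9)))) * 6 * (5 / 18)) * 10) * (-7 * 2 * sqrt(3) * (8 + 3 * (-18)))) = 115223776.77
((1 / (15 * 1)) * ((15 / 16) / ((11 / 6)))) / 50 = 3 / 4400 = 0.00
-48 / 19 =-2.53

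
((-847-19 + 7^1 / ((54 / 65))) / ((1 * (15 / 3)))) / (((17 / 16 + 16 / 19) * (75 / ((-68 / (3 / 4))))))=1914599296 / 17587125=108.86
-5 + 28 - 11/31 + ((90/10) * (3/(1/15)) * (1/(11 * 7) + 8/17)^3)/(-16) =22008374836893/1112501527984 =19.78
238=238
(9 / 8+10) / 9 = 89 / 72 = 1.24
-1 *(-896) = 896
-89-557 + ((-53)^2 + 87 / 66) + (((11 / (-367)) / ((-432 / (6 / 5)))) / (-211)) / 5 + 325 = 3816753574379 / 1533252600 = 2489.32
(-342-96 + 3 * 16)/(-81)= 130/27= 4.81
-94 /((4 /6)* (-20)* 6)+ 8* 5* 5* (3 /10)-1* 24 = 37.18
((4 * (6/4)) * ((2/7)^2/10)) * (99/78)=198/3185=0.06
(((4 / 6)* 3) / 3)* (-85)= -170 / 3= -56.67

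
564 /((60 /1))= 47 /5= 9.40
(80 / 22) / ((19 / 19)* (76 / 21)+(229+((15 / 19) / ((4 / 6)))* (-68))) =3192 / 133507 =0.02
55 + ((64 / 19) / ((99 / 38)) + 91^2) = 825392 / 99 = 8337.29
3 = 3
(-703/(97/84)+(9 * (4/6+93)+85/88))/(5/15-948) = -6022551/24267848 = -0.25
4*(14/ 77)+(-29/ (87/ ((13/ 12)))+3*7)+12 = 13213/ 396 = 33.37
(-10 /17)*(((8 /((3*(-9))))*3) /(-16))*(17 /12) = -5 /108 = -0.05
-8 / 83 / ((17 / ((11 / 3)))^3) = -10648 / 11010033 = -0.00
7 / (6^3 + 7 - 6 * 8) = 1 / 25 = 0.04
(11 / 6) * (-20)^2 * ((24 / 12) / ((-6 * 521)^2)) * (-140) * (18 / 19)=-308000 / 15472137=-0.02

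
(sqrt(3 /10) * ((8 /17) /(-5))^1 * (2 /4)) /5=-2 * sqrt(30) /2125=-0.01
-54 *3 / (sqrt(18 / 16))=-108 *sqrt(2)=-152.74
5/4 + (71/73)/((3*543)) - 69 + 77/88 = -66.87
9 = 9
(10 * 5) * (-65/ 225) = -130/ 9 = -14.44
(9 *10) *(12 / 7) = 1080 / 7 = 154.29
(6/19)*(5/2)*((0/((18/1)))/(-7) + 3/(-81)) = -5/171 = -0.03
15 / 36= 5 / 12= 0.42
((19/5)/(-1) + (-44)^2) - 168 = 8821/5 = 1764.20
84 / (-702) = -14 / 117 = -0.12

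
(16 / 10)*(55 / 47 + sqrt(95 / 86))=4*sqrt(8170) / 215 + 88 / 47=3.55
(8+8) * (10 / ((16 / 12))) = 120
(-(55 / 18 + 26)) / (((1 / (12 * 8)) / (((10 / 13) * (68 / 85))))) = -66944 / 39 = -1716.51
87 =87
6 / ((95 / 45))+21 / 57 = 61 / 19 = 3.21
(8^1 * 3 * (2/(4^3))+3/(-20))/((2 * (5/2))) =3/25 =0.12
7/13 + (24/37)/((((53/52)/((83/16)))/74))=168695/689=244.84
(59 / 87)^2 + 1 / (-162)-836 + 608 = -31001359 / 136242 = -227.55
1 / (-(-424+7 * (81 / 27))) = 1 / 403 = 0.00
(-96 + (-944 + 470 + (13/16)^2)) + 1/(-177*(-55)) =-1418885729/2492160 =-569.34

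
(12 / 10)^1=6 / 5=1.20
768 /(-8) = -96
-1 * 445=-445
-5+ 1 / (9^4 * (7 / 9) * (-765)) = -19518976 / 3903795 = -5.00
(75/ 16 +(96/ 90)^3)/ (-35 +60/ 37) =-11790457/ 66690000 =-0.18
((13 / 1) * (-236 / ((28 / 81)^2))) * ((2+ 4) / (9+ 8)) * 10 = -75484305 / 833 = -90617.41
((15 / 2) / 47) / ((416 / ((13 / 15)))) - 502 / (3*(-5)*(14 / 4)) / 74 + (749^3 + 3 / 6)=4910371029350861 / 11686080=420189749.63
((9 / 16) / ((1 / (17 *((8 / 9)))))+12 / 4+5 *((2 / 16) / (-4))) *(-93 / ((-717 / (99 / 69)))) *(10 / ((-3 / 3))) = -1856745 / 87952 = -21.11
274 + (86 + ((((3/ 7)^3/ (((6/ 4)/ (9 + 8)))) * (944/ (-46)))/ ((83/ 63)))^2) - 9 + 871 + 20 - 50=12119611880296/ 8749918681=1385.11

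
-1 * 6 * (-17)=102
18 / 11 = 1.64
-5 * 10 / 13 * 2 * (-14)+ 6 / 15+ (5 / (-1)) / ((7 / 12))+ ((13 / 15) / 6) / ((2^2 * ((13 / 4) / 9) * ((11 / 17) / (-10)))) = 490367 / 5005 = 97.98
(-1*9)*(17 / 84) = -51 / 28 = -1.82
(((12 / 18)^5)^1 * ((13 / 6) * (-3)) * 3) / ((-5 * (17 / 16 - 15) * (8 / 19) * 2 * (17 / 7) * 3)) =-27664 / 4606065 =-0.01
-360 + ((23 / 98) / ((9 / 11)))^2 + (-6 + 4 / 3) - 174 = -418977719 / 777924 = -538.58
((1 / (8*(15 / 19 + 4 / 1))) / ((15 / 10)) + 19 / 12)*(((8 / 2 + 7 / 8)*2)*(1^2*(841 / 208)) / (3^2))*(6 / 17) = 367517 / 148512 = 2.47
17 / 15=1.13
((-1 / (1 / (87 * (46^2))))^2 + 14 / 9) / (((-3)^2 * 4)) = 152504390095 / 162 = 941385124.04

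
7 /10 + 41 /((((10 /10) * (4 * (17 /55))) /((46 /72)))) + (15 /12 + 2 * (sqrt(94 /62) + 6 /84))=2 * sqrt(1457) /31 + 1994591 /85680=25.74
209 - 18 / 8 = 827 / 4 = 206.75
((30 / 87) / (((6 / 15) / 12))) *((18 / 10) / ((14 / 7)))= 270 / 29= 9.31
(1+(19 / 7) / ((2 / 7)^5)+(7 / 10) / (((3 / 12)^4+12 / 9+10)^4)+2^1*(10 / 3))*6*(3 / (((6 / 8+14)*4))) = 11862105700169091173703 / 27127900038330340720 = 437.27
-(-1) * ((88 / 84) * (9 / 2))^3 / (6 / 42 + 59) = 3993 / 2254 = 1.77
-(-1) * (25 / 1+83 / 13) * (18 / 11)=51.36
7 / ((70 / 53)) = 53 / 10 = 5.30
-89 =-89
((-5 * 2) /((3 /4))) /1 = -40 /3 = -13.33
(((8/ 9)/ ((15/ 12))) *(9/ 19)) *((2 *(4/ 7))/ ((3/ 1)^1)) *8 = 2048/ 1995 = 1.03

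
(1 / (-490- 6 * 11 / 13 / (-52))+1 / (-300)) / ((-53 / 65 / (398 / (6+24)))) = 0.09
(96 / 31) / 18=16 / 93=0.17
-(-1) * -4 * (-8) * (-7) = -224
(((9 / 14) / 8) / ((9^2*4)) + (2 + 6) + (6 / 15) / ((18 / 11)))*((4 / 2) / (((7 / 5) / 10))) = 831065 / 7056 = 117.78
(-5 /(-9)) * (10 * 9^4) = 36450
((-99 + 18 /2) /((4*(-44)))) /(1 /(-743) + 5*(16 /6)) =100305 /2615096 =0.04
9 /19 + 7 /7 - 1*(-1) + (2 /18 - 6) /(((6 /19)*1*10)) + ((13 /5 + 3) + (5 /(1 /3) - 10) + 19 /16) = 508747 /41040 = 12.40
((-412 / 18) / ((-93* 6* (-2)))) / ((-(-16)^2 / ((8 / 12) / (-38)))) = -103 / 73281024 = -0.00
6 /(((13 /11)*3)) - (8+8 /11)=-1006 /143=-7.03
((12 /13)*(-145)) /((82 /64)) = -104.47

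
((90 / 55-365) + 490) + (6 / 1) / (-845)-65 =572844 / 9295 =61.63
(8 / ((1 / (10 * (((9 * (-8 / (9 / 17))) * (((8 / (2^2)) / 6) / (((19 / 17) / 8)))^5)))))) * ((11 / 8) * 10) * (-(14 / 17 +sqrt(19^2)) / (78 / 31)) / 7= 2138645553073356800 / 164261931561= 13019727.29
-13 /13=-1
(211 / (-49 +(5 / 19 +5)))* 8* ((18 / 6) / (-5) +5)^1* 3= -705584 / 1385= -509.45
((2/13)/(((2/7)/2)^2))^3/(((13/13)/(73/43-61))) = -2400039600/94471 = -25405.04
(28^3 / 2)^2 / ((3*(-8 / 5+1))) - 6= -602362934 / 9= -66929214.89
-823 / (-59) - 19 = -298 / 59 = -5.05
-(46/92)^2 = -1/4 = -0.25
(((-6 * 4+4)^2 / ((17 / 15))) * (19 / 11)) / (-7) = -114000 / 1309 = -87.09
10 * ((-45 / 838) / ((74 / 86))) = -9675 / 15503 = -0.62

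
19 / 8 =2.38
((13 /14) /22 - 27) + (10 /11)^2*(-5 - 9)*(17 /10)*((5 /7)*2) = -186533 /3388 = -55.06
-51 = -51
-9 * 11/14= -99/14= -7.07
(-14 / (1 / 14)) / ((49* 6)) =-2 / 3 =-0.67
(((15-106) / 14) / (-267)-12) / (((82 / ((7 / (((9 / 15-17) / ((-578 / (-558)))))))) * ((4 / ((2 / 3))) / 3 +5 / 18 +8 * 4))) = 64685425 / 34338856116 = 0.00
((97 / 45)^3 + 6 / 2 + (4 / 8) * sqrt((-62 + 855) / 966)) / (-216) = -148256 / 2460375 - sqrt(766038) / 417312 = -0.06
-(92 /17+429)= -7385 /17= -434.41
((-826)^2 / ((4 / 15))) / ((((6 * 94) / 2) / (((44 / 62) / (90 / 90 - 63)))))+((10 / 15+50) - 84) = -137.18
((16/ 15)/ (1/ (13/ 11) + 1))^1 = 26/ 45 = 0.58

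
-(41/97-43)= 4130/97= 42.58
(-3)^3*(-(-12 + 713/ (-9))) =-2463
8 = 8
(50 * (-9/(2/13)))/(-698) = 2925/698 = 4.19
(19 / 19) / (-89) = -1 / 89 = -0.01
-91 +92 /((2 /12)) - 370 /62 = 14106 /31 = 455.03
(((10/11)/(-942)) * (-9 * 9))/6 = 45/3454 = 0.01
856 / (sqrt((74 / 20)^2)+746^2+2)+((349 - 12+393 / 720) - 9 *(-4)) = 498929323667 / 1335652080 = 373.55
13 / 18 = 0.72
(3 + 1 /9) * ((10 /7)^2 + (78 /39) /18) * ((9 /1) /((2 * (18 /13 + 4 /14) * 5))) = 12337 /3420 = 3.61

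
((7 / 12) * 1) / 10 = 7 / 120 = 0.06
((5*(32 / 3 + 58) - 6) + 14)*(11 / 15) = 11594 / 45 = 257.64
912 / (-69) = -13.22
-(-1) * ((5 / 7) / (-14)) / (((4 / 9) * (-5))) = 9 / 392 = 0.02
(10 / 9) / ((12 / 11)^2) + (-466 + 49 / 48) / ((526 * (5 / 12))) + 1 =-20018 / 106515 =-0.19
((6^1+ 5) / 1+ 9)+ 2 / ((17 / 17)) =22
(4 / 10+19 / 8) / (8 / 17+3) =1887 / 2360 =0.80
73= 73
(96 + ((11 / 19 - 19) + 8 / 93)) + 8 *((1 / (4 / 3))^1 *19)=338672 / 1767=191.66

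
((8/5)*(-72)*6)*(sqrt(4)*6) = -8294.40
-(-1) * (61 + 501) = 562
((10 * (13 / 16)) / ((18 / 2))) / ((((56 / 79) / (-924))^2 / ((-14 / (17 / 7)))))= -2405187785 / 272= -8842602.15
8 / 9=0.89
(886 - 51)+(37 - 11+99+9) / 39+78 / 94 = 1538374 / 1833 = 839.27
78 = 78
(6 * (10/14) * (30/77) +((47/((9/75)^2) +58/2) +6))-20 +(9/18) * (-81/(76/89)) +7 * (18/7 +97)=2897889965/737352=3930.13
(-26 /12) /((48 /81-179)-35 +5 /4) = 0.01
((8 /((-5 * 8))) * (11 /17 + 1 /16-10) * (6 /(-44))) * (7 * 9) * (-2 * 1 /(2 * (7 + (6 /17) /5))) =477603 /211552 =2.26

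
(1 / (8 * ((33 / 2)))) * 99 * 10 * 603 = 9045 / 2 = 4522.50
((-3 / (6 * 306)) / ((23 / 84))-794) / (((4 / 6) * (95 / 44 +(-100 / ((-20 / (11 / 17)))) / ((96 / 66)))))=-81960472 / 301645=-271.71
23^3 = 12167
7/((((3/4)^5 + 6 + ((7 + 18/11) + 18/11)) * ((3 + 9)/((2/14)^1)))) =2816/557907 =0.01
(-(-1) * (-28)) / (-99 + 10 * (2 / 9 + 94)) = -252 / 7589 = -0.03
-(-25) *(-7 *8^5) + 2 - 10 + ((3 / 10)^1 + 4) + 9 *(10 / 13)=-745471581 / 130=-5734396.78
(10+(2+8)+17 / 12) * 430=55255 / 6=9209.17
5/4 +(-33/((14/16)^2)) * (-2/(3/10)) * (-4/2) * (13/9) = -1462115/1764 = -828.86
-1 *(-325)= 325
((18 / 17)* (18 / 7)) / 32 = 81 / 952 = 0.09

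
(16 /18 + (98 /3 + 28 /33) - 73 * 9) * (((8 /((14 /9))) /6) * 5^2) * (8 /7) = -24654800 /1617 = -15247.25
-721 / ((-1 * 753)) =721 / 753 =0.96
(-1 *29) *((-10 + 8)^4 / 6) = -232 / 3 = -77.33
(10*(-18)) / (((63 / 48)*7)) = -960 / 49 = -19.59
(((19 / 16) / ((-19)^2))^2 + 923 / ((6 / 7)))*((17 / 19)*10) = 25376740735 / 2633856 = 9634.82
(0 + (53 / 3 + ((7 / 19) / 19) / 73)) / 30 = 139673 / 237177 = 0.59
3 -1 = 2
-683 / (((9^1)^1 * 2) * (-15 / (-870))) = -19807 / 9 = -2200.78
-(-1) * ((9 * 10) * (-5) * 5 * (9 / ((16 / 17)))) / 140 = -34425 / 224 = -153.68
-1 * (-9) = 9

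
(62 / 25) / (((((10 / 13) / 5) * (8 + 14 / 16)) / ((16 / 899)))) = 1664 / 51475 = 0.03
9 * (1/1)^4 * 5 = 45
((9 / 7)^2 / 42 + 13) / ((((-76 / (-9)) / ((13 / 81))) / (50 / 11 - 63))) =-74771255 / 5161464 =-14.49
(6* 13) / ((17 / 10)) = 780 / 17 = 45.88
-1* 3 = -3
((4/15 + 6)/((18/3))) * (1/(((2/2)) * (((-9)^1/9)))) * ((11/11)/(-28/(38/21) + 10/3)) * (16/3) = 3572/7785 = 0.46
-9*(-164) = 1476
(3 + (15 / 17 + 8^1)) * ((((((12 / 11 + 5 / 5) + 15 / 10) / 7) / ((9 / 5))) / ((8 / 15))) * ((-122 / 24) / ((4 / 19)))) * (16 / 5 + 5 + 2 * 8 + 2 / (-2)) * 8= -1340910845 / 47124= -28454.95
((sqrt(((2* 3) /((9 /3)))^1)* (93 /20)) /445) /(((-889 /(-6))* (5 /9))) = 2511* sqrt(2) /19780250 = 0.00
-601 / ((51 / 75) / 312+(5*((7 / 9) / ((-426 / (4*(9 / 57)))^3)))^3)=-16853220205158634306222116384361974600 / 61117100449613205172044119077519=-275752.94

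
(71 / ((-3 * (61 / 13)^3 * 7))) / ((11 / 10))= -1559870 / 52432611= -0.03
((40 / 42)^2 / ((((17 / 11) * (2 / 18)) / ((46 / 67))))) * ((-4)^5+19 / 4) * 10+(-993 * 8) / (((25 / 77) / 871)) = -29786572471128 / 1395275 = -21348173.28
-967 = -967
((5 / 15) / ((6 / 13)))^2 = 169 / 324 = 0.52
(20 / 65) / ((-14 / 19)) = -38 / 91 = -0.42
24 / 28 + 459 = 459.86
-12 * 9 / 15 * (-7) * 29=7308 / 5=1461.60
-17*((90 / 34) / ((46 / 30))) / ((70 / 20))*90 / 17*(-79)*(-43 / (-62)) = 206367750 / 84847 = 2432.23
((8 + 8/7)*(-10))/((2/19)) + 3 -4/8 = -866.07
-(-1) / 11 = 1 / 11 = 0.09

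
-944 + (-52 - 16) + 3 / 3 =-1011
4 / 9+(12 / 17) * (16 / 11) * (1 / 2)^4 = 856 / 1683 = 0.51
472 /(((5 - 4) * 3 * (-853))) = -472 /2559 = -0.18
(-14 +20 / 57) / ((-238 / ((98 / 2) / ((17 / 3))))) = 2723 / 5491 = 0.50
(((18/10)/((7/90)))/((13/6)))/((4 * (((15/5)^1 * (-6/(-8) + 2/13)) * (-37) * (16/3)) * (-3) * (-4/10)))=-405/97384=-0.00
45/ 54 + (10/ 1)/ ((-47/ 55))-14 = -7013/ 282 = -24.87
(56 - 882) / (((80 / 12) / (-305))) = 75579 / 2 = 37789.50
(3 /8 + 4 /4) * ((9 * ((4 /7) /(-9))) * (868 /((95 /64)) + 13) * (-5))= 2348.33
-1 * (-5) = 5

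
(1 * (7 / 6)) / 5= 7 / 30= 0.23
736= 736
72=72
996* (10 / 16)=1245 / 2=622.50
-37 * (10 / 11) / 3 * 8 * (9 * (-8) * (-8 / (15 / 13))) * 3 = -1477632 / 11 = -134330.18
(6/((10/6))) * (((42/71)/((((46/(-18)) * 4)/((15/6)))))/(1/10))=-8505/1633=-5.21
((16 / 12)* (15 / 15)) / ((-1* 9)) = -4 / 27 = -0.15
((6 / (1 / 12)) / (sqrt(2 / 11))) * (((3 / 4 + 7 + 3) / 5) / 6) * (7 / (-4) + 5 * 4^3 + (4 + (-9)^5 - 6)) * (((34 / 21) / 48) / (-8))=171734561 * sqrt(22) / 53760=14983.38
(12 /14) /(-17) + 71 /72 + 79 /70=88433 /42840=2.06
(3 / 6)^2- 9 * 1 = -35 / 4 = -8.75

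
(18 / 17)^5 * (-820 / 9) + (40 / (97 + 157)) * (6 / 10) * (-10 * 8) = -23227464000 / 180321839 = -128.81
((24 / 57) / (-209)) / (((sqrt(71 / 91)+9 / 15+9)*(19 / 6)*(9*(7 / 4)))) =-66560 / 15685017161+1600*sqrt(6461) / 329385360381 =-0.00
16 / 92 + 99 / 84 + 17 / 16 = 2.41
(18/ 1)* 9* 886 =143532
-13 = -13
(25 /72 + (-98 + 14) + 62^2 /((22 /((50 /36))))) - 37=96643 /792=122.02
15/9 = 5/3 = 1.67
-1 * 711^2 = -505521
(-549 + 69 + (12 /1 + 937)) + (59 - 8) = 520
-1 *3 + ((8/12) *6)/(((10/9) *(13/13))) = 3/5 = 0.60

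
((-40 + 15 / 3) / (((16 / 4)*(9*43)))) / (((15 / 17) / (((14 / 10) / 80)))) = -833 / 1857600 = -0.00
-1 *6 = -6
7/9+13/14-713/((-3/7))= 209837/126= 1665.37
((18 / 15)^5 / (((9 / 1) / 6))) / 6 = 0.28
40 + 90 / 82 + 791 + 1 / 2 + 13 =69339 / 82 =845.60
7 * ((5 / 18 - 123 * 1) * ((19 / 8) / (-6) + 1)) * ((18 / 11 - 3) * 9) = 2242135 / 352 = 6369.70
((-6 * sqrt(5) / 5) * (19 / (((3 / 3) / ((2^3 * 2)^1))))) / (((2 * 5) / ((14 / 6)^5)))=-5641.88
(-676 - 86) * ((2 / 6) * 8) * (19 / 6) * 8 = -154432 / 3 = -51477.33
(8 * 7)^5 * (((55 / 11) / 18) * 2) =2753658880 / 9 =305962097.78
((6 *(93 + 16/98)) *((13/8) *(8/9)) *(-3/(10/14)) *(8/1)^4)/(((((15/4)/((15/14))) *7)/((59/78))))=-441278464/1029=-428842.04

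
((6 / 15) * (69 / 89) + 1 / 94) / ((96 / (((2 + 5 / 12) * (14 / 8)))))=2723651 / 192752640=0.01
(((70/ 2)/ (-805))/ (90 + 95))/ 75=-1/ 319125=-0.00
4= 4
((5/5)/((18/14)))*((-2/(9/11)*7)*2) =-2156/81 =-26.62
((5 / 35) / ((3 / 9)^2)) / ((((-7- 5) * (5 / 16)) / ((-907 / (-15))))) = -3628 / 175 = -20.73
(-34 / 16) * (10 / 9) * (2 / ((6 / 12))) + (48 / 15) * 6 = 439 / 45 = 9.76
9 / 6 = 3 / 2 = 1.50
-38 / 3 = -12.67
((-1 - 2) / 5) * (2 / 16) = -3 / 40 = -0.08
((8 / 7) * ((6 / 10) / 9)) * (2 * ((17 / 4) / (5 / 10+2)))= 136 / 525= 0.26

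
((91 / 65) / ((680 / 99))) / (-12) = -231 / 13600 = -0.02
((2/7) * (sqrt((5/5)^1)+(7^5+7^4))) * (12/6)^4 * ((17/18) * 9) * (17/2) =44411208/7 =6344458.29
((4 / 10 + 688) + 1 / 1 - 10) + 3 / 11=37382 / 55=679.67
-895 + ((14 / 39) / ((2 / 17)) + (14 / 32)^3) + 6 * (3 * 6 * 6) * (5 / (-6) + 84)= 8466453569 / 159744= 53000.14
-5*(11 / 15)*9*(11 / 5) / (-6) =121 / 10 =12.10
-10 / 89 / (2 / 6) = -30 / 89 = -0.34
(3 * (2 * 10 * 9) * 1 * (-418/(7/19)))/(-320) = 107217/56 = 1914.59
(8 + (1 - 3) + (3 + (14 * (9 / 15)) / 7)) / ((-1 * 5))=-51 / 25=-2.04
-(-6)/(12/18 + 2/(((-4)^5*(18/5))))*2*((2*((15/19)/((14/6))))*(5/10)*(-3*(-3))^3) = 3627970560/816487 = 4443.39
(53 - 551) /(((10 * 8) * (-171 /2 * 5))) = 83 /5700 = 0.01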